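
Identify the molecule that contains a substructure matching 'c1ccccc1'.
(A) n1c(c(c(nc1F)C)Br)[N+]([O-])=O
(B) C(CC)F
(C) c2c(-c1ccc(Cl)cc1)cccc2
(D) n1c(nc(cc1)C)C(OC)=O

C

c1ccccc1 describes six aromatic carbons in a ring (a benzene ring).
(A) has a methyl group (-CH3) but no six-membered all-carbon aromatic ring is present.
(B) has a methyl group (-CH3) but no six-membered all-carbon aromatic ring is present.
(C) contains a phenyl ring, which satisfies every atom and bond constraint.
(D) has a methyl group (-CH3) but no six-membered all-carbon aromatic ring is present.
So the answer is (C).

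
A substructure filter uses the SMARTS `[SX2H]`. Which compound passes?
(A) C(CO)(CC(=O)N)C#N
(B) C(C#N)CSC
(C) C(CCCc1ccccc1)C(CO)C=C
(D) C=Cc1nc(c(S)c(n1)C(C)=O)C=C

[SX2H] describes an aliphatic sulfur with two connections, one being H (a thiol).
(A) has a hydroxyl group (-OH) but it is an -OH, not an -SH.
(B) has a methylthio ether (-SCH3) but the sulfur has H0 (bonded to two carbons), not H1.
(C) has a hydroxyl group (-OH) but it is an -OH, not an -SH.
(D) contains a thiol (-SH), which satisfies every atom and bond constraint.
So the answer is (D).

D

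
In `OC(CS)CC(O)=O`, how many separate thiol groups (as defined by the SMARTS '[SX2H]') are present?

[SX2H] is the SMARTS for a thiol: an aliphatic sulfur with two connections, one being H.
Exactly one fragment in the molecule meets all constraints, giving 1 match.

1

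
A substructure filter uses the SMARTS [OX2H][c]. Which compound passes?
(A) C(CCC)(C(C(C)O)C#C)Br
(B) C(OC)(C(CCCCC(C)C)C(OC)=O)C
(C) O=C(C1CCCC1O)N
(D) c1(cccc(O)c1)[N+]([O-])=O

D

[OX2H][c] describes a hydroxyl oxygen attached to an aromatic carbon (a phenol).
(A) has a hydroxyl group (-OH) but the -OH is on an aliphatic carbon, not an aromatic c.
(B) has a methoxy ether (-OCH3) but the oxygen has H0, not H1.
(C) has a hydroxyl group (-OH) but the -OH is on an aliphatic carbon, not an aromatic c.
(D) contains a hydroxyl group (-OH), which satisfies every atom and bond constraint.
So the answer is (D).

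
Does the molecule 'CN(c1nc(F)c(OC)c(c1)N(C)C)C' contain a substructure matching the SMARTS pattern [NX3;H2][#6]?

No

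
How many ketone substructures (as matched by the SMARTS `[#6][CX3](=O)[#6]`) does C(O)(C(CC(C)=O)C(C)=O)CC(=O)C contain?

[#6][CX3](=O)[#6] is the SMARTS for a ketone: a carbonyl carbon (no H) flanked by two carbons.
The molecule carries 3 separate instances of an acetyl/ketone group (-C(=O)CH3) meeting every constraint; each maps to a distinct set of atoms, giving 3 matches.

3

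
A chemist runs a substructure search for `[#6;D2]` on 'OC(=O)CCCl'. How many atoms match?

2

The query [#6;D2] means: any carbon bonded to exactly two heavy atoms.
Check the 6 heavy atoms by environment: 2× C (D2) → match; 1× Cl (D1) → no; 1× C (D3) → no; 2× O (D1) → no.
That gives 2 matching atoms.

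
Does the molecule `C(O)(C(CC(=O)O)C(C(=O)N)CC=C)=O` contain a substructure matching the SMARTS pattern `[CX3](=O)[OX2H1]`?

The pattern [CX3](=O)[OX2H1] describes an sp2 carbon double-bonded to O and single-bonded to an -OH oxygen — a carboxylic acid.
The molecule carries a carboxylic acid group (-C(=O)OH), whose atoms satisfy every constraint of the query, so the pattern matches.

Yes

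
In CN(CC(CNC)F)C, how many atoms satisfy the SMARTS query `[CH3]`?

3

Check the 9 heavy atoms by environment: 2× C (H2) → no; 1× C (H1) → no; 1× N (H1) → no; 3× C (H3) → match; 1× N (H0) → no; 1× F (H0) → no.
That gives 3 matching atoms.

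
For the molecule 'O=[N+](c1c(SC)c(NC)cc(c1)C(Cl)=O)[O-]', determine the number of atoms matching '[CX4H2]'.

0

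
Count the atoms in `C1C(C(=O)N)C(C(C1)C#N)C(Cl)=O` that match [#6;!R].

3

Check the 13 heavy atoms by environment: 5× C (in 5-ring) → no; 3× C (acyclic) → match; 2× O (acyclic) → no; 2× N (acyclic) → no; 1× Cl (acyclic) → no.
That gives 3 matching atoms.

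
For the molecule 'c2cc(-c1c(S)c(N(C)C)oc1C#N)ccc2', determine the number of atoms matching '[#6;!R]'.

3

The query [#6;!R] means: carbon not in any ring.
Check the 17 heavy atoms by environment: 1× o (aromatic, in 5-ring) → no; 4× c (aromatic, in 5-ring) → no; 3× C (acyclic) → match; 2× N (acyclic) → no; 1× S (acyclic) → no; 6× c (aromatic, in 6-ring) → no.
That gives 3 matching atoms.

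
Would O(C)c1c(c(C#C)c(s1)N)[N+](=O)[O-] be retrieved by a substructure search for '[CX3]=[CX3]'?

The pattern [CX3]=[CX3] describes a non-aromatic C=C double bond between two sp2 carbons — an alkene.
The closest candidate here is an ethynyl group (-C#CH), but the C-C bond is a triple bond, not a double bond. No other fragment satisfies the full query, so there is no match.

No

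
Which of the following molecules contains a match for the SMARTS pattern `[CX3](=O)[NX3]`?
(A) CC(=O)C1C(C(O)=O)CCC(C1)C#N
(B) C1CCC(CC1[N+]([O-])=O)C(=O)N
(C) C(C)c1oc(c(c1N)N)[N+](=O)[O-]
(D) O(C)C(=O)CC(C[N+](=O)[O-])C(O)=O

B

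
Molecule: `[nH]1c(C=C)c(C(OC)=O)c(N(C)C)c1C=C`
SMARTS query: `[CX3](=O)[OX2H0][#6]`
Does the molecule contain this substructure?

The pattern [CX3](=O)[OX2H0][#6] describes a carbonyl carbon bonded to an oxygen that is itself bonded to carbon (no H on that O) — an ester.
The molecule carries a methyl-ester group (-C(=O)OCH3), whose atoms satisfy every constraint of the query, so the pattern matches.

Yes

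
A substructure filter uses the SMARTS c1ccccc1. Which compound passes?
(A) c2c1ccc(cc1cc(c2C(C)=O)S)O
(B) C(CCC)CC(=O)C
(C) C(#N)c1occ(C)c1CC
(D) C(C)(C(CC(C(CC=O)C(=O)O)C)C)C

A

c1ccccc1 describes six aromatic carbons in a ring (a benzene ring).
(A) contains the required atom environment, so the pattern matches.
(B) has a methyl group (-CH3) but no six-membered all-carbon aromatic ring is present.
(C) has a methyl group (-CH3) but no six-membered all-carbon aromatic ring is present.
(D) has a methyl group (-CH3) but no six-membered all-carbon aromatic ring is present.
So the answer is (A).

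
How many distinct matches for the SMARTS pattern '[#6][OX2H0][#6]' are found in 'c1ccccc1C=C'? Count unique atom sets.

0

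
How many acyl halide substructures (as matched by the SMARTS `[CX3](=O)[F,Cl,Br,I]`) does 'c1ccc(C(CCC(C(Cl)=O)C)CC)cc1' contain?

[CX3](=O)[F,Cl,Br,I] is the SMARTS for an acyl halide: a carbonyl carbon bonded to a halogen.
Exactly one fragment in the molecule meets all constraints, giving 1 match.

1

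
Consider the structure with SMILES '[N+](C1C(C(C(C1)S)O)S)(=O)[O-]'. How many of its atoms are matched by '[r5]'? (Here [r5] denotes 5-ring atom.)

5

The query [r5] means: r5 matches atoms in a five-membered ring.
Check the 11 heavy atoms by environment: 5× C (in 5-ring) → match; 2× O (acyclic) → no; 1× N (charge +1, acyclic) → no; 1× O (charge -1, acyclic) → no; 2× S (acyclic) → no.
That gives 5 matching atoms.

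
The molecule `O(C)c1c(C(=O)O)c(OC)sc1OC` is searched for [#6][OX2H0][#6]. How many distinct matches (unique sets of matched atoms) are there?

3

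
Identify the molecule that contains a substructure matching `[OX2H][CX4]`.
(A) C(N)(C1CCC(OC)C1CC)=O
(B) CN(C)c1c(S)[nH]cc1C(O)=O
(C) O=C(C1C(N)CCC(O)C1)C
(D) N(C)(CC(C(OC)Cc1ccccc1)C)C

C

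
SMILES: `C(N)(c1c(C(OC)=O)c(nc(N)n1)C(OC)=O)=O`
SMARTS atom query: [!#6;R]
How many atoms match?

The query [!#6;R] means: non-carbon atom that is part of a ring.
Check the 18 heavy atoms by environment: 2× n (aromatic, in 6-ring) → match; 4× c (aromatic, in 6-ring) → no; 5× C (acyclic) → no; 5× O (acyclic) → no; 2× N (acyclic) → no.
That gives 2 matching atoms.

2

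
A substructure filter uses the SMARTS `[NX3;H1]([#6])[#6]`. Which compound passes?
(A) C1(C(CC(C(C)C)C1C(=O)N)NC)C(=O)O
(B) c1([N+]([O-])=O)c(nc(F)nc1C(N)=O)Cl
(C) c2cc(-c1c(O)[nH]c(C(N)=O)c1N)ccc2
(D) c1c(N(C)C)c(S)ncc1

A

[NX3;H1]([#6])[#6] describes a trivalent nitrogen with one H, bonded to two carbons (a secondary amine).
(A) contains an N-methylamino group (-NHCH3), which satisfies every atom and bond constraint.
(B) has a primary amide (-C(=O)NH2) but the -C(=O)NH2 nitrogen has H2, not H1.
(C) has a primary amide (-C(=O)NH2) but the -C(=O)NH2 nitrogen has H2, not H1.
(D) has a dimethylamino group (-N(CH3)2) but the nitrogen has H0, not H1.
So the answer is (A).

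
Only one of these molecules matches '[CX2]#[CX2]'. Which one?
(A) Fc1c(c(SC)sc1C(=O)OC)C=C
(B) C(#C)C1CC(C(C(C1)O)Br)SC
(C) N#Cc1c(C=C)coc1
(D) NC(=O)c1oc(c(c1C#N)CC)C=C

B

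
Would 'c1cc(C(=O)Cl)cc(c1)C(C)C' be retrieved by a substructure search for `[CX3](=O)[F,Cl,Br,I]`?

The pattern [CX3](=O)[F,Cl,Br,I] describes a carbonyl carbon bonded to a halogen — an acyl halide.
The molecule carries an acyl chloride (-C(=O)Cl), whose atoms satisfy every constraint of the query, so the pattern matches.

Yes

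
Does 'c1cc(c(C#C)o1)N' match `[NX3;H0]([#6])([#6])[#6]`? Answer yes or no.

No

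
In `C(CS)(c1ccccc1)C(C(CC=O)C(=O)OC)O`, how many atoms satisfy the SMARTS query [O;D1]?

Check the 19 heavy atoms by environment: 3× C (D2) → no; 4× C (D3) → no; 1× c (aromatic, D3) → no; 5× c (aromatic, D2) → no; 3× O (D1) → match; 1× S (D1) → no; 1× O (D2) → no; 1× C (D1) → no.
That gives 3 matching atoms.

3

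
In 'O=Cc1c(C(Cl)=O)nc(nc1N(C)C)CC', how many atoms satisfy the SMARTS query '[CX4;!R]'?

Check the 16 heavy atoms by environment: 2× n (aromatic, X2, in 6-ring) → no; 4× c (aromatic, X3, in 6-ring) → no; 2× C (X3, acyclic) → no; 2× O (X1, acyclic) → no; 1× N (X3, acyclic) → no; 4× C (X4, acyclic) → match; 1× Cl (X1, acyclic) → no.
That gives 4 matching atoms.

4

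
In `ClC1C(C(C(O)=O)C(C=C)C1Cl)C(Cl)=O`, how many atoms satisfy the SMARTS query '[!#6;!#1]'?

6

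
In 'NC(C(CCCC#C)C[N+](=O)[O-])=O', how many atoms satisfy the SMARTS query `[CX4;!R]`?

The query [CX4;!R] means: aliphatic carbon with four total connections, not in a ring.
Check the 13 heavy atoms by environment: 5× C (X4, acyclic) → match; 1× C (X3, acyclic) → no; 2× O (X1, acyclic) → no; 1× N (X3, acyclic) → no; 1× N (charge +1, X3, acyclic) → no; 1× O (charge -1, X1, acyclic) → no; 2× C (X2, acyclic) → no.
That gives 5 matching atoms.

5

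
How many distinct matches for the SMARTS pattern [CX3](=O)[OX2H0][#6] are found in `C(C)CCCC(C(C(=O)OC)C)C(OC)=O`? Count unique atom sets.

[CX3](=O)[OX2H0][#6] is the SMARTS for an ester: a carbonyl carbon bonded to an oxygen that is itself bonded to carbon (no H on that O).
The molecule carries 2 separate instances of a methyl-ester group (-C(=O)OCH3) meeting every constraint; each maps to a distinct set of atoms, giving 2 matches.

2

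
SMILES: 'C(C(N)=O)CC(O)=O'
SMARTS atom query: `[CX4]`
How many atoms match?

Check the 8 heavy atoms by environment: 2× C (X4) → match; 2× C (X3) → no; 2× O (X1) → no; 1× O (X2) → no; 1× N (X3) → no.
That gives 2 matching atoms.

2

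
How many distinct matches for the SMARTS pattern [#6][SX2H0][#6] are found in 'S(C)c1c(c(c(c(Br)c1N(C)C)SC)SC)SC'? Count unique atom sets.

4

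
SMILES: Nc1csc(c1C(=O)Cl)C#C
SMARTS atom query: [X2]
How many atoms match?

3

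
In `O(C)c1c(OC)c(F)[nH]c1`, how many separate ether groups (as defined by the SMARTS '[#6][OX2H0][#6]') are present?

2

[#6][OX2H0][#6] is the SMARTS for an ether: an aliphatic oxygen bridging two carbons with no H on the oxygen.
The molecule carries 2 separate instances of a methoxy ether (-OCH3) meeting every constraint; each maps to a distinct set of atoms, giving 2 matches.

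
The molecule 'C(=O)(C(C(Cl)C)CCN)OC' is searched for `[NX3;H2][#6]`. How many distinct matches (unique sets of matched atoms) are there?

[NX3;H2][#6] is the SMARTS for a primary amine: a trivalent nitrogen with two H attached to carbon.
Exactly one fragment in the molecule meets all constraints, giving 1 match.

1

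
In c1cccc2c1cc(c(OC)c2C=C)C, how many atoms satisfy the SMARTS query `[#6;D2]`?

6

Check the 15 heavy atoms by environment: 5× c (aromatic, D3) → no; 5× c (aromatic, D2) → match; 3× C (D1) → no; 1× O (D2) → no; 1× C (D2) → match.
Summing the matching environments: 5 + 1 = 6 matching atoms.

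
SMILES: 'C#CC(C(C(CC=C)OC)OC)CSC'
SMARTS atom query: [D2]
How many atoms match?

The query [D2] means: atom with exactly two heavy-atom neighbours.
Check the 15 heavy atoms by environment: 4× C (D2) → match; 3× C (D3) → no; 5× C (D1) → no; 2× O (D2) → match; 1× S (D2) → match.
Summing the matching environments: 4 + 2 + 1 = 7 matching atoms.

7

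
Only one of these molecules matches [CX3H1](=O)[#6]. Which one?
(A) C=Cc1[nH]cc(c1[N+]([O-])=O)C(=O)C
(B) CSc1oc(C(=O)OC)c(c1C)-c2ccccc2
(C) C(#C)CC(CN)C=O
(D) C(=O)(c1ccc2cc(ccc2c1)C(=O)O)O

C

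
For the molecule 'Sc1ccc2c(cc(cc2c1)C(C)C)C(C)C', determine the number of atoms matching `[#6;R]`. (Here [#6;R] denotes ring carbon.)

10

The query [#6;R] means: carbon that is part of a ring.
Check the 17 heavy atoms by environment: 10× c (aromatic, in 6-ring) → match; 6× C (acyclic) → no; 1× S (acyclic) → no.
That gives 10 matching atoms.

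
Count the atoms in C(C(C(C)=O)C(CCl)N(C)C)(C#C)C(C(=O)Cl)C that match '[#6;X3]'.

2

The query [#6;X3] means: any carbon (aromatic or not) with three total connections.
Check the 18 heavy atoms by environment: 9× C (X4) → no; 2× C (X3) → match; 2× O (X1) → no; 2× C (X2) → no; 2× Cl (X1) → no; 1× N (X3) → no.
That gives 2 matching atoms.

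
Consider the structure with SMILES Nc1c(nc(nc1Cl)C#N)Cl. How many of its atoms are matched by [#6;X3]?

4

Check the 11 heavy atoms by environment: 2× n (aromatic, X2) → no; 4× c (aromatic, X3) → match; 2× Cl (X1) → no; 1× N (X3) → no; 1× C (X2) → no; 1× N (X1) → no.
That gives 4 matching atoms.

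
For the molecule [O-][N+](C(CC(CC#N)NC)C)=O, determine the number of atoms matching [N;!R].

Check the 12 heavy atoms by environment: 7× C (acyclic) → no; 2× N (acyclic) → match; 1× N (charge +1, acyclic) → match; 1× O (charge -1, acyclic) → no; 1× O (acyclic) → no.
Summing the matching environments: 2 + 1 = 3 matching atoms.

3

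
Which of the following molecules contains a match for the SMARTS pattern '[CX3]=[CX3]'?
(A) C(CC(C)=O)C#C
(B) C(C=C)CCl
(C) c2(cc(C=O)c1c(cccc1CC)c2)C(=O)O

[CX3]=[CX3] describes a non-aromatic C=C double bond between two sp2 carbons (an alkene).
(A) has an ethynyl group (-C#CH) but the C-C bond is a triple bond, not a double bond.
(B) contains a vinyl group (-CH=CH2), which satisfies every atom and bond constraint.
(C) has an ethyl group (-CH2CH3) but its C-C bond is a single bond between CX4 carbons, not CX3=CX3.
So the answer is (B).

B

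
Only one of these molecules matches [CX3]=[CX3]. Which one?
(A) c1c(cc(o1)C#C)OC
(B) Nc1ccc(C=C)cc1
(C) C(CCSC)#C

B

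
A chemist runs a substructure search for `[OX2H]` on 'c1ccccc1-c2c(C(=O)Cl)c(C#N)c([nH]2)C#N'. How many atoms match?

The query [OX2H] means: aliphatic oxygen with two connections, one of which is H — an -OH oxygen.
Check the 18 heavy atoms by environment: 1× n (aromatic, H1, X3) → no; 5× c (aromatic, H0, X3) → no; 2× C (H0, X2) → no; 2× N (H0, X1) → no; 5× c (aromatic, H1, X3) → no; 1× C (H0, X3) → no; 1× O (H0, X1) → no; 1× Cl (H0, X1) → no.
No environment satisfies the query, so 0 matching atoms.

0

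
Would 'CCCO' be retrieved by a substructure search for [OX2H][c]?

No

The pattern [OX2H][c] describes a hydroxyl oxygen attached to an aromatic carbon — a phenol.
The closest candidate here is a hydroxyl group (-OH), but the -OH is on an aliphatic carbon, not an aromatic c. No other fragment satisfies the full query, so there is no match.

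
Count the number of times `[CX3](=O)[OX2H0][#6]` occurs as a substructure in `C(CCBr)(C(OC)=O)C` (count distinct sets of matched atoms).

1

[CX3](=O)[OX2H0][#6] is the SMARTS for an ester: a carbonyl carbon bonded to an oxygen that is itself bonded to carbon (no H on that O).
Exactly one fragment in the molecule meets all constraints, giving 1 match.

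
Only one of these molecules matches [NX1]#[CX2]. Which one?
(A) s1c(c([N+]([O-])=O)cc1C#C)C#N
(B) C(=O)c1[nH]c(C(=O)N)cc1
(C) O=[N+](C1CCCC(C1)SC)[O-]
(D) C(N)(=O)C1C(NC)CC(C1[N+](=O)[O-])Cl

A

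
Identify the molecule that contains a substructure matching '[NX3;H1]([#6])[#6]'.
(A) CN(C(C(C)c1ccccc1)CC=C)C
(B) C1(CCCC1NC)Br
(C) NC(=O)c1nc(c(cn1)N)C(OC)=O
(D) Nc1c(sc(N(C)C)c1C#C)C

[NX3;H1]([#6])[#6] describes a trivalent nitrogen with one H, bonded to two carbons (a secondary amine).
(A) has a dimethylamino group (-N(CH3)2) but the nitrogen has H0, not H1.
(B) contains an N-methylamino group (-NHCH3), which satisfies every atom and bond constraint.
(C) has a primary amino group (-NH2) but the nitrogen has H2 and only one carbon neighbour.
(D) has a primary amino group (-NH2) but the nitrogen has H2 and only one carbon neighbour.
So the answer is (B).

B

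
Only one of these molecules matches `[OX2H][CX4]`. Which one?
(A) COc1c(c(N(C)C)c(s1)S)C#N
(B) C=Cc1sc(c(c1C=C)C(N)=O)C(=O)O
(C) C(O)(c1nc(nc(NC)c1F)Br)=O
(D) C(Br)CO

[OX2H][CX4] describes a hydroxyl oxygen bound to an sp3 (X4) carbon (an aliphatic alcohol).
(A) has a methoxy ether (-OCH3) but the oxygen has H0 (ether), not H1.
(B) has a carboxylic acid group (-C(=O)OH) but the -OH is on a CX3 carbonyl carbon, not a CX4 carbon.
(C) has a carboxylic acid group (-C(=O)OH) but the -OH is on a CX3 carbonyl carbon, not a CX4 carbon.
(D) contains a hydroxyl group (-OH), which satisfies every atom and bond constraint.
So the answer is (D).

D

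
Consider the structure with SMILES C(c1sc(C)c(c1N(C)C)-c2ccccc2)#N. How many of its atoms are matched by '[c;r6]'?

The query [c;r6] means: aromatic carbon that belongs to a six-membered ring.
Check the 17 heavy atoms by environment: 1× s (aromatic, in 5-ring) → no; 4× c (aromatic, in 5-ring) → no; 4× C (acyclic) → no; 2× N (acyclic) → no; 6× c (aromatic, in 6-ring) → match.
That gives 6 matching atoms.

6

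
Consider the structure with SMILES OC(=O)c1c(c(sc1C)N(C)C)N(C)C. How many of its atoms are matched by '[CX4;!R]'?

Check the 15 heavy atoms by environment: 1× s (aromatic, X2, in 5-ring) → no; 4× c (aromatic, X3, in 5-ring) → no; 1× C (X3, acyclic) → no; 1× O (X1, acyclic) → no; 1× O (X2, acyclic) → no; 5× C (X4, acyclic) → match; 2× N (X3, acyclic) → no.
That gives 5 matching atoms.

5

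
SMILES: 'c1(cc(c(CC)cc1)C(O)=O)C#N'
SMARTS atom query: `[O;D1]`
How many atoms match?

The query [O;D1] means: aliphatic oxygen bonded to exactly one heavy atom.
Check the 13 heavy atoms by environment: 3× c (aromatic, D2) → no; 3× c (aromatic, D3) → no; 2× C (D2) → no; 1× N (D1) → no; 1× C (D1) → no; 1× C (D3) → no; 2× O (D1) → match.
That gives 2 matching atoms.

2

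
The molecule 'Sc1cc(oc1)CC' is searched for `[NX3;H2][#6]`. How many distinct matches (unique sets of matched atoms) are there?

0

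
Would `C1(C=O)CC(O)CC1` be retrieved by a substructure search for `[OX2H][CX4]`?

Yes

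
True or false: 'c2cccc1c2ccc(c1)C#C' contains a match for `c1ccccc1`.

True

The pattern c1ccccc1 describes six aromatic carbons in a ring — a benzene ring.
The required atom environment is present in the molecule, so the pattern matches.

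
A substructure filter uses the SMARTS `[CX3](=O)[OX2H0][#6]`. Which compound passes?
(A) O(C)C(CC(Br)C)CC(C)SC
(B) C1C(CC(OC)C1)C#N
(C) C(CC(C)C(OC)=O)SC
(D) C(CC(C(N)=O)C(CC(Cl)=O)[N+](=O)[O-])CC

[CX3](=O)[OX2H0][#6] describes a carbonyl carbon bonded to an oxygen that is itself bonded to carbon (no H on that O) (an ester).
(A) has a methoxy ether (-OCH3) but the ether oxygen is not adjacent to a C=O carbon.
(B) has a methoxy ether (-OCH3) but the ether oxygen is not adjacent to a C=O carbon.
(C) contains a methyl-ester group (-C(=O)OCH3), which satisfies every atom and bond constraint.
(D) has a primary amide (-C(=O)NH2) but the carbonyl is bonded to N, not to an O-C linkage.
So the answer is (C).

C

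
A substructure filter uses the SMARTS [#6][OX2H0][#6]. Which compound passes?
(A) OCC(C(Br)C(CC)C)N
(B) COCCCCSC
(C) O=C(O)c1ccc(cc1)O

B

[#6][OX2H0][#6] describes an aliphatic oxygen bridging two carbons with no H on the oxygen (an ether).
(A) has a hydroxyl group (-OH) but the oxygen has H1, not H0 bridging two carbons.
(B) contains a methoxy ether (-OCH3), which satisfies every atom and bond constraint.
(C) has a carboxylic acid group (-C(=O)OH) but the -OH oxygen has H1; the =O is OX1, not OX2.
So the answer is (B).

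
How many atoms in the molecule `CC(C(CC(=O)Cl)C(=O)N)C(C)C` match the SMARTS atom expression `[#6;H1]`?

3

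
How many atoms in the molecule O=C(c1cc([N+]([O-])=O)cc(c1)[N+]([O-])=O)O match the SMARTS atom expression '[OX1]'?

5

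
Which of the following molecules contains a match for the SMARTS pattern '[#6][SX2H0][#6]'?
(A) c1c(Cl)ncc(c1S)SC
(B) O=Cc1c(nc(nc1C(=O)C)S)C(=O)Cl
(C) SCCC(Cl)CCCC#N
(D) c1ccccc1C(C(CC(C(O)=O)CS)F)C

[#6][SX2H0][#6] describes an aliphatic sulfur bridging two carbons with no H on the sulfur (a thioether).
(A) contains a methylthio ether (-SCH3), which satisfies every atom and bond constraint.
(B) has a thiol (-SH) but the sulfur has H1, not H0 bridging two carbons.
(C) has a thiol (-SH) but the sulfur has H1, not H0 bridging two carbons.
(D) has a thiol (-SH) but the sulfur has H1, not H0 bridging two carbons.
So the answer is (A).

A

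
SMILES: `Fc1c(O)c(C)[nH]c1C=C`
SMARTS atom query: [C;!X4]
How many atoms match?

2

The query [C;!X4] means: aliphatic carbon that does not have four total connections.
Check the 10 heavy atoms by environment: 1× n (aromatic, X3) → no; 4× c (aromatic, X3) → no; 1× C (X4) → no; 1× O (X2) → no; 1× F (X1) → no; 2× C (X3) → match.
That gives 2 matching atoms.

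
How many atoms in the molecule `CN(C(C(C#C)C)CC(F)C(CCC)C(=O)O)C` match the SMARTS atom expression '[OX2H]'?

1

The query [OX2H] means: aliphatic oxygen with two connections, one of which is H — an -OH oxygen.
Check the 18 heavy atoms by environment: 4× C (H3, X4) → no; 4× C (H1, X4) → no; 3× C (H2, X4) → no; 1× C (H0, X3) → no; 1× O (H0, X1) → no; 1× O (H1, X2) → match; 1× N (H0, X3) → no; 1× C (H0, X2) → no; 1× C (H1, X2) → no; 1× F (H0, X1) → no.
That gives 1 matching atom.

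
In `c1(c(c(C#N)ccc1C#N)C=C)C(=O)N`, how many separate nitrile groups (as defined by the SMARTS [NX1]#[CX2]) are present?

2

[NX1]#[CX2] is the SMARTS for a nitrile: a nitrogen triple-bonded to a two-connected carbon.
The molecule carries 2 separate instances of a nitrile (-C#N) meeting every constraint; each maps to a distinct set of atoms, giving 2 matches.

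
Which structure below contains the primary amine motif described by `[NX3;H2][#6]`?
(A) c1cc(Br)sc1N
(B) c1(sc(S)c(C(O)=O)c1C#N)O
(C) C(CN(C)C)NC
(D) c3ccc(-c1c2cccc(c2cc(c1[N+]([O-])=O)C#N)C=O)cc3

[NX3;H2][#6] describes a trivalent nitrogen with two H attached to carbon (a primary amine).
(A) contains a primary amino group (-NH2), which satisfies every atom and bond constraint.
(B) has a nitrile (-C#N) but the nitrogen is NX1 (triple-bonded), not NX3 with two H.
(C) has an N-methylamino group (-NHCH3) but the nitrogen bears two carbons and only one H (H1), not H2.
(D) has a nitrile (-C#N) but the nitrogen is NX1 (triple-bonded), not NX3 with two H.
So the answer is (A).

A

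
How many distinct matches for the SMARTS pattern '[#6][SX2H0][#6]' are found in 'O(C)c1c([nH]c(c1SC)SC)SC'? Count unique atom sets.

3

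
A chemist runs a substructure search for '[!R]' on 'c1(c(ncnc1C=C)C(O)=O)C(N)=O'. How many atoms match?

The query [!R] means: !R matches any atom not in a ring.
Check the 14 heavy atoms by environment: 2× n (aromatic, in 6-ring) → no; 4× c (aromatic, in 6-ring) → no; 4× C (acyclic) → match; 3× O (acyclic) → match; 1× N (acyclic) → match.
Summing the matching environments: 4 + 3 + 1 = 8 matching atoms.

8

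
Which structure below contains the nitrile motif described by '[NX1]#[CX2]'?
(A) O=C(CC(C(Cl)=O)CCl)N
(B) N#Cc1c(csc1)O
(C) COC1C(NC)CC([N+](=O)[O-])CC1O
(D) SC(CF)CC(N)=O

B

[NX1]#[CX2] describes a nitrogen triple-bonded to a two-connected carbon (a nitrile).
(A) has a primary amide (-C(=O)NH2) but the nitrogen is NX3, not NX1.
(B) contains a nitrile (-C#N), which satisfies every atom and bond constraint.
(C) has a nitro group (-[N+](=O)[O-]) but there is no C#N triple bond.
(D) has a primary amide (-C(=O)NH2) but the nitrogen is NX3, not NX1.
So the answer is (B).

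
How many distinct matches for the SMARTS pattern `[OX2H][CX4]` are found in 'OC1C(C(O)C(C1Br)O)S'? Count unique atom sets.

[OX2H][CX4] is the SMARTS for an aliphatic alcohol: a hydroxyl oxygen bound to an sp3 (X4) carbon.
The molecule carries 3 separate instances of a hydroxyl group (-OH) meeting every constraint; each maps to a distinct set of atoms, giving 3 matches.

3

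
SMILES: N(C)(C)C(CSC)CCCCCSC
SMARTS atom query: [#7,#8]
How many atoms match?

The query [#7,#8] means: nitrogen or oxygen (comma = OR).
Check the 14 heavy atoms by environment: 11× C → no; 2× S → no; 1× N → match.
That gives 1 matching atom.

1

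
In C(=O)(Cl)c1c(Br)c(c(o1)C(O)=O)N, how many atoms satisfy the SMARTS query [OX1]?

2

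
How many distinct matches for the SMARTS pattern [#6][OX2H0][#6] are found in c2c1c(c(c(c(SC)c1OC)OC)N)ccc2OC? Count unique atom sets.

[#6][OX2H0][#6] is the SMARTS for an ether: an aliphatic oxygen bridging two carbons with no H on the oxygen.
The molecule carries 3 separate instances of a methoxy ether (-OCH3) meeting every constraint; each maps to a distinct set of atoms, giving 3 matches.

3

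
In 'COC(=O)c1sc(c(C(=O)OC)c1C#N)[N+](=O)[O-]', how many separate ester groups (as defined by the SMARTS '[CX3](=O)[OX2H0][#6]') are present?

2

[CX3](=O)[OX2H0][#6] is the SMARTS for an ester: a carbonyl carbon bonded to an oxygen that is itself bonded to carbon (no H on that O).
The molecule carries 2 separate instances of a methyl-ester group (-C(=O)OCH3) meeting every constraint; each maps to a distinct set of atoms, giving 2 matches.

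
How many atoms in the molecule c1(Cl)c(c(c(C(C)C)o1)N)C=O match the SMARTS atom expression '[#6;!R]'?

4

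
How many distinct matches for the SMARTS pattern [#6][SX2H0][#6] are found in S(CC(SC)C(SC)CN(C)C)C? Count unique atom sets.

3

[#6][SX2H0][#6] is the SMARTS for a thioether: an aliphatic sulfur bridging two carbons with no H on the sulfur.
The molecule carries 3 separate instances of a methylthio ether (-SCH3) meeting every constraint; each maps to a distinct set of atoms, giving 3 matches.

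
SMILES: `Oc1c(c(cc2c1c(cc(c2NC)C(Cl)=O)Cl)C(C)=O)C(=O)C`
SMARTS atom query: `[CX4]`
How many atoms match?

3

The query [CX4] means: C with X4: aliphatic carbon with exactly 4 total connections (bonds + H).
Check the 23 heavy atoms by environment: 10× c (aromatic, X3) → no; 3× C (X3) → no; 3× O (X1) → no; 2× Cl (X1) → no; 3× C (X4) → match; 1× N (X3) → no; 1× O (X2) → no.
That gives 3 matching atoms.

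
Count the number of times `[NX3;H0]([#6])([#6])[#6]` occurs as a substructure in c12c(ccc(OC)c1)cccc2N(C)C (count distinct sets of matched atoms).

[NX3;H0]([#6])([#6])[#6] is the SMARTS for a tertiary amine: a trivalent nitrogen with no H, bonded to three carbons.
Exactly one fragment in the molecule meets all constraints, giving 1 match.

1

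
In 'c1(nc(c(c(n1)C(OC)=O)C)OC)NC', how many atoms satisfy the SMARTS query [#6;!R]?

5

The query [#6;!R] means: carbon not in any ring.
Check the 15 heavy atoms by environment: 2× n (aromatic, in 6-ring) → no; 4× c (aromatic, in 6-ring) → no; 1× N (acyclic) → no; 5× C (acyclic) → match; 3× O (acyclic) → no.
That gives 5 matching atoms.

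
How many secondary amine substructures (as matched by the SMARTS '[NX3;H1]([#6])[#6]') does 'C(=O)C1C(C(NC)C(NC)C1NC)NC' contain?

4

[NX3;H1]([#6])[#6] is the SMARTS for a secondary amine: a trivalent nitrogen with one H, bonded to two carbons.
The molecule carries 4 separate instances of an N-methylamino group (-NHCH3) meeting every constraint; each maps to a distinct set of atoms, giving 4 matches.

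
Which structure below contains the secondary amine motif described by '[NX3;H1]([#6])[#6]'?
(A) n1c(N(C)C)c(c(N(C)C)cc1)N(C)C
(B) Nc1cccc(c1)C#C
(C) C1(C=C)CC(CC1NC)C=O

[NX3;H1]([#6])[#6] describes a trivalent nitrogen with one H, bonded to two carbons (a secondary amine).
(A) has a dimethylamino group (-N(CH3)2) but the nitrogen has H0, not H1.
(B) has a primary amino group (-NH2) but the nitrogen has H2 and only one carbon neighbour.
(C) contains an N-methylamino group (-NHCH3), which satisfies every atom and bond constraint.
So the answer is (C).

C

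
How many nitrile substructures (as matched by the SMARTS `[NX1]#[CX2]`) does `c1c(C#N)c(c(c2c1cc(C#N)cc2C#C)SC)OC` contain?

[NX1]#[CX2] is the SMARTS for a nitrile: a nitrogen triple-bonded to a two-connected carbon.
The molecule carries 2 separate instances of a nitrile (-C#N) meeting every constraint; each maps to a distinct set of atoms, giving 2 matches.

2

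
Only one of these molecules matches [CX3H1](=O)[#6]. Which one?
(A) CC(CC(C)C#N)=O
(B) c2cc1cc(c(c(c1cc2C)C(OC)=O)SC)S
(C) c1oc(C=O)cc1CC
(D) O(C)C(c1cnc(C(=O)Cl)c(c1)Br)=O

[CX3H1](=O)[#6] describes an sp2 carbon with one H, double-bonded to O and single-bonded to carbon (an aldehyde).
(A) has an acetyl/ketone group (-C(=O)CH3) but the carbonyl carbon has H0 (two carbon neighbours), not H1.
(B) has a methyl-ester group (-C(=O)OCH3) but the carbonyl carbon has H0, not H1.
(C) contains an aldehyde (-CHO), which satisfies every atom and bond constraint.
(D) has a methyl-ester group (-C(=O)OCH3) but the carbonyl carbon has H0, not H1.
So the answer is (C).

C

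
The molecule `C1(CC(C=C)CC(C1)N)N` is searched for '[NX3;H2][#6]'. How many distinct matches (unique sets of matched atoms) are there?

[NX3;H2][#6] is the SMARTS for a primary amine: a trivalent nitrogen with two H attached to carbon.
The molecule carries 2 separate instances of a primary amino group (-NH2) meeting every constraint; each maps to a distinct set of atoms, giving 2 matches.

2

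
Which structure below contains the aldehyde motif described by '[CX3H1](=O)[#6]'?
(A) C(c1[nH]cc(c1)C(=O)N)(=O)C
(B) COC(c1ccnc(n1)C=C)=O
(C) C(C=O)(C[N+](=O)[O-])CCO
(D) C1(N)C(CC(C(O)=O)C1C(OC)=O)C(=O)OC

[CX3H1](=O)[#6] describes an sp2 carbon with one H, double-bonded to O and single-bonded to carbon (an aldehyde).
(A) has an acetyl/ketone group (-C(=O)CH3) but the carbonyl carbon has H0 (two carbon neighbours), not H1.
(B) has a methyl-ester group (-C(=O)OCH3) but the carbonyl carbon has H0, not H1.
(C) contains an aldehyde (-CHO), which satisfies every atom and bond constraint.
(D) has a methyl-ester group (-C(=O)OCH3) but the carbonyl carbon has H0, not H1.
So the answer is (C).

C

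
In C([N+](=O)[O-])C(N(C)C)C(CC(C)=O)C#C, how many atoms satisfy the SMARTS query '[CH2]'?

The query [CH2] means: aliphatic carbon with exactly two hydrogens.
Check the 15 heavy atoms by environment: 2× C (H2) → match; 3× C (H1) → no; 1× N (charge +1, H0) → no; 1× O (charge -1, H0) → no; 2× O (H0) → no; 2× C (H0) → no; 1× N (H0) → no; 3× C (H3) → no.
That gives 2 matching atoms.

2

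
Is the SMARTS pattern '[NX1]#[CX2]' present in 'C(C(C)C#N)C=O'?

The pattern [NX1]#[CX2] describes a nitrogen triple-bonded to a two-connected carbon — a nitrile.
The molecule carries a nitrile (-C#N), whose atoms satisfy every constraint of the query, so the pattern matches.

Yes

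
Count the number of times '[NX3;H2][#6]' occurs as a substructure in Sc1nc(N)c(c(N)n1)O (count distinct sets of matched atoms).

2

[NX3;H2][#6] is the SMARTS for a primary amine: a trivalent nitrogen with two H attached to carbon.
The molecule carries 2 separate instances of a primary amino group (-NH2) meeting every constraint; each maps to a distinct set of atoms, giving 2 matches.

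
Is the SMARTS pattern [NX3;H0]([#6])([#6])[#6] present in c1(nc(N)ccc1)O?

The pattern [NX3;H0]([#6])([#6])[#6] describes a trivalent nitrogen with no H, bonded to three carbons — a tertiary amine.
The closest candidate here is a primary amino group (-NH2), but the nitrogen has H2, not H0 with three carbons. No other fragment satisfies the full query, so there is no match.

No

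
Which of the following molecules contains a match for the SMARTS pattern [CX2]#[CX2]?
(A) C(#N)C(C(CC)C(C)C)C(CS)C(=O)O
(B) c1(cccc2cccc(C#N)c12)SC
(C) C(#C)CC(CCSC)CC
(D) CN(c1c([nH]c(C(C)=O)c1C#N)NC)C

[CX2]#[CX2] describes a carbon-carbon triple bond (an alkyne).
(A) has a nitrile (-C#N) but the triple bond is C#N, not C#C.
(B) has a nitrile (-C#N) but the triple bond is C#N, not C#C.
(C) contains an ethynyl group (-C#CH), which satisfies every atom and bond constraint.
(D) has a nitrile (-C#N) but the triple bond is C#N, not C#C.
So the answer is (C).

C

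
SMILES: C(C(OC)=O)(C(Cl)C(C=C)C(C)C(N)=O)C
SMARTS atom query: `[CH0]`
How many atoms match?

2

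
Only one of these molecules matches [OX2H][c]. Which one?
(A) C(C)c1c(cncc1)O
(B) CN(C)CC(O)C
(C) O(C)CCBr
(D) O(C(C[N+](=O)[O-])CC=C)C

[OX2H][c] describes a hydroxyl oxygen attached to an aromatic carbon (a phenol).
(A) contains a hydroxyl group (-OH), which satisfies every atom and bond constraint.
(B) has a hydroxyl group (-OH) but the -OH is on an aliphatic carbon, not an aromatic c.
(C) has a methoxy ether (-OCH3) but the oxygen has H0, not H1.
(D) has a methoxy ether (-OCH3) but the oxygen has H0, not H1.
So the answer is (A).

A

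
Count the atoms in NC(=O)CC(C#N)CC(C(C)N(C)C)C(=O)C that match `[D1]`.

8

The query [D1] means: atom with exactly one heavy-atom neighbour (degree 1).
Check the 17 heavy atoms by environment: 3× C (D2) → no; 5× C (D3) → no; 4× C (D1) → match; 2× N (D1) → match; 2× O (D1) → match; 1× N (D3) → no.
Summing the matching environments: 4 + 2 + 2 = 8 matching atoms.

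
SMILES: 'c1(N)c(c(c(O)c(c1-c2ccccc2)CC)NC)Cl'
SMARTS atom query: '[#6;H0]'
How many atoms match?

7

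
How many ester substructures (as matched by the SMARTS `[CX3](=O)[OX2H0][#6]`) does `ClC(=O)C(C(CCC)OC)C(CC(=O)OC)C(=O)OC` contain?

[CX3](=O)[OX2H0][#6] is the SMARTS for an ester: a carbonyl carbon bonded to an oxygen that is itself bonded to carbon (no H on that O).
The molecule carries 2 separate instances of a methyl-ester group (-C(=O)OCH3) meeting every constraint; each maps to a distinct set of atoms, giving 2 matches.

2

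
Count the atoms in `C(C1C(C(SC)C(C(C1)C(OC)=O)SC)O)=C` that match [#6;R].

6

Check the 17 heavy atoms by environment: 6× C (in 6-ring) → match; 6× C (acyclic) → no; 3× O (acyclic) → no; 2× S (acyclic) → no.
That gives 6 matching atoms.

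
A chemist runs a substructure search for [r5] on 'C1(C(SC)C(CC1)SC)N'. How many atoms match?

5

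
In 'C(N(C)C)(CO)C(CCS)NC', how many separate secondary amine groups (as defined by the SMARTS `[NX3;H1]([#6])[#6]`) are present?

[NX3;H1]([#6])[#6] is the SMARTS for a secondary amine: a trivalent nitrogen with one H, bonded to two carbons.
Exactly one fragment in the molecule meets all constraints, giving 1 match.

1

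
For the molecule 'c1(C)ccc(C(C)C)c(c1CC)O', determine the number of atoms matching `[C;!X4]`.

0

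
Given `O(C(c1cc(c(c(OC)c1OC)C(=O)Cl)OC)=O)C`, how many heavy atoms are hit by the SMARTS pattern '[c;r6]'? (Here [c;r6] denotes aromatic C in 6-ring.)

6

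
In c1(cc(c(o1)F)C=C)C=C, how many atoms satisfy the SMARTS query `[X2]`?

1

The query [X2] means: any atom with exactly two total connections (bonds + H).
Check the 10 heavy atoms by environment: 1× o (aromatic, X2) → match; 4× c (aromatic, X3) → no; 4× C (X3) → no; 1× F (X1) → no.
That gives 1 matching atom.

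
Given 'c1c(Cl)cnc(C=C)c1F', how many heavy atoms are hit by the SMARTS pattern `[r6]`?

6

The query [r6] means: r6 matches atoms in a six-membered ring.
Check the 10 heavy atoms by environment: 1× n (aromatic, in 6-ring) → match; 5× c (aromatic, in 6-ring) → match; 2× C (acyclic) → no; 1× F (acyclic) → no; 1× Cl (acyclic) → no.
Summing the matching environments: 1 + 5 = 6 matching atoms.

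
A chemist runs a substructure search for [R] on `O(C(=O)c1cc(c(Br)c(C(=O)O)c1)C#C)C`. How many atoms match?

6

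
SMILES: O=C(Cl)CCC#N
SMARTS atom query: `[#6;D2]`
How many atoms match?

3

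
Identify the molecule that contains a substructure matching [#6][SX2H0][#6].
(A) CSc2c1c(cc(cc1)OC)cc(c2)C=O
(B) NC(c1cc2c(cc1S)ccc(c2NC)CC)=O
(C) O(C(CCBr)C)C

[#6][SX2H0][#6] describes an aliphatic sulfur bridging two carbons with no H on the sulfur (a thioether).
(A) contains a methylthio ether (-SCH3), which satisfies every atom and bond constraint.
(B) has a thiol (-SH) but the sulfur has H1, not H0 bridging two carbons.
(C) has a methoxy ether (-OCH3) but the bridging atom is O, not S.
So the answer is (A).

A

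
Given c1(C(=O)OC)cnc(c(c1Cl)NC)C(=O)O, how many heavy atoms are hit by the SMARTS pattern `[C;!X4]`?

Check the 16 heavy atoms by environment: 1× n (aromatic, X2) → no; 5× c (aromatic, X3) → no; 2× C (X3) → match; 2× O (X1) → no; 2× O (X2) → no; 2× C (X4) → no; 1× Cl (X1) → no; 1× N (X3) → no.
That gives 2 matching atoms.

2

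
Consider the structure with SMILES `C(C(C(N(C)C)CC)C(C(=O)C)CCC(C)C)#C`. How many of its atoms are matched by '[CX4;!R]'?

13

The query [CX4;!R] means: aliphatic carbon with four total connections, not in a ring.
Check the 18 heavy atoms by environment: 13× C (X4, acyclic) → match; 1× N (X3, acyclic) → no; 2× C (X2, acyclic) → no; 1× C (X3, acyclic) → no; 1× O (X1, acyclic) → no.
That gives 13 matching atoms.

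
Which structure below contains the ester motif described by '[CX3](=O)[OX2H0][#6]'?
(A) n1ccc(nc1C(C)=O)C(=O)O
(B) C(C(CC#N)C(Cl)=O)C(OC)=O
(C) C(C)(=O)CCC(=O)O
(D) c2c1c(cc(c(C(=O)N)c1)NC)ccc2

[CX3](=O)[OX2H0][#6] describes a carbonyl carbon bonded to an oxygen that is itself bonded to carbon (no H on that O) (an ester).
(A) has a carboxylic acid group (-C(=O)OH) but the singly-bonded O carries H (OX2H1, not H0).
(B) contains a methyl-ester group (-C(=O)OCH3), which satisfies every atom and bond constraint.
(C) has a carboxylic acid group (-C(=O)OH) but the singly-bonded O carries H (OX2H1, not H0).
(D) has a primary amide (-C(=O)NH2) but the carbonyl is bonded to N, not to an O-C linkage.
So the answer is (B).

B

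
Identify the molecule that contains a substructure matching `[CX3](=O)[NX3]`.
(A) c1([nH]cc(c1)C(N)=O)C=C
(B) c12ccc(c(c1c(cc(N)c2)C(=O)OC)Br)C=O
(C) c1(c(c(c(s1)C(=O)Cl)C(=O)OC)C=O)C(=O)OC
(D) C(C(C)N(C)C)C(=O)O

A

[CX3](=O)[NX3] describes a carbonyl carbon bonded to a trivalent nitrogen (an amide).
(A) contains a primary amide (-C(=O)NH2), which satisfies every atom and bond constraint.
(B) has a primary amino group (-NH2) but the -NH2 is not attached to a carbonyl carbon.
(C) has a methyl-ester group (-C(=O)OCH3) but the carbonyl is bonded to O, not to an NX3 nitrogen.
(D) has a carboxylic acid group (-C(=O)OH) but the carbonyl is bonded to O, not to an NX3 nitrogen.
So the answer is (A).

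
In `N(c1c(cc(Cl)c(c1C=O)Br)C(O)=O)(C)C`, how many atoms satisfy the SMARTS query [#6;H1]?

2

Check the 16 heavy atoms by environment: 5× c (aromatic, H0) → no; 1× c (aromatic, H1) → match; 1× C (H1) → match; 2× O (H0) → no; 1× C (H0) → no; 1× O (H1) → no; 1× N (H0) → no; 2× C (H3) → no; 1× Br (H0) → no; 1× Cl (H0) → no.
Summing the matching environments: 1 + 1 = 2 matching atoms.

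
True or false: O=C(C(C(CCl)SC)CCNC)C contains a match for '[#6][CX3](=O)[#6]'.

True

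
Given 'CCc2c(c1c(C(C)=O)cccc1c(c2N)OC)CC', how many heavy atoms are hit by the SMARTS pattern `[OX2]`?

1

The query [OX2] means: aliphatic oxygen with two total connections — ether, hydroxyl, or ester single-bond O.
Check the 20 heavy atoms by environment: 10× c (aromatic, X3) → no; 1× O (X2) → match; 6× C (X4) → no; 1× N (X3) → no; 1× C (X3) → no; 1× O (X1) → no.
That gives 1 matching atom.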